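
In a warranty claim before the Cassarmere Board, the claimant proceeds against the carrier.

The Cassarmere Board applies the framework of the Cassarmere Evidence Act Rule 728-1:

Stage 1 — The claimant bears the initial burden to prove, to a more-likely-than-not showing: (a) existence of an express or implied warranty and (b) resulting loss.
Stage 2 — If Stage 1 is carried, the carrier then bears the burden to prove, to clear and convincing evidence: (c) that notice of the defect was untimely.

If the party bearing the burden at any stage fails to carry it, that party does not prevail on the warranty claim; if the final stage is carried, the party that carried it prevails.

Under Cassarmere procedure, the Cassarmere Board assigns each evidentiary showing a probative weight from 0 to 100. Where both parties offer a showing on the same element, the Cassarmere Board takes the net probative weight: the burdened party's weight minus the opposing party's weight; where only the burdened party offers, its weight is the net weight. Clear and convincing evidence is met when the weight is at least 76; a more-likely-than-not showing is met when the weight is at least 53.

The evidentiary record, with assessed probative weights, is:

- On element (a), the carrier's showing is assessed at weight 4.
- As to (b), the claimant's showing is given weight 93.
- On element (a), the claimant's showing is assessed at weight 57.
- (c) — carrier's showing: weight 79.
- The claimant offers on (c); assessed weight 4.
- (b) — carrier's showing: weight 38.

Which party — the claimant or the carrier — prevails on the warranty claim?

Stage 1 — burden on claimant; standard: a more-likely-than-not showing (weight is at least 53).
    (a): 57 − 4 = 53 ≥ 53 [met]
    (b): 93 − 38 = 55 ≥ 53 [met]
  The claimant carries Stage 1; the carrier now bears the burden.
Stage 2 — burden on carrier; standard: clear and convincing evidence (weight is at least 76).
    (c): 79 − 4 = 75 < 76 [not met]
  The carrier does not carry Stage 2.
The analysis ends at Stage 2; the claimant prevails.

claimant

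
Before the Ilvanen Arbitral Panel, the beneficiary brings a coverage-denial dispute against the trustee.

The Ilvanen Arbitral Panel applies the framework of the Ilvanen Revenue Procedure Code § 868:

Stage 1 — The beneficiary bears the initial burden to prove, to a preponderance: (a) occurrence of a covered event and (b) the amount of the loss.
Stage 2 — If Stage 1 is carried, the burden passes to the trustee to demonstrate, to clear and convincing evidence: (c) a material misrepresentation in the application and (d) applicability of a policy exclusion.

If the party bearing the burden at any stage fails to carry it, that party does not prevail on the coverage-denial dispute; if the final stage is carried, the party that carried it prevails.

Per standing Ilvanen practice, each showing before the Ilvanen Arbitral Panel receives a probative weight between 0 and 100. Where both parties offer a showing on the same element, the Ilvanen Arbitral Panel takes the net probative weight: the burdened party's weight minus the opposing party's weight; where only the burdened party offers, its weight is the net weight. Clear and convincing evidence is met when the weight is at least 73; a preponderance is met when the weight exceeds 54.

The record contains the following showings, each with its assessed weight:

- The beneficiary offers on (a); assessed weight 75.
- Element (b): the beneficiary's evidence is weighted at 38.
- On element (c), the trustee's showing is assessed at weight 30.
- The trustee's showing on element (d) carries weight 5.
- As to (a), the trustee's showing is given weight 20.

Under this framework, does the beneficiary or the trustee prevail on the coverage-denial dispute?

Stage 1 (beneficiary, a preponderance, weight exceeds 54): (a) net 75−20=55 > 54 — meets; (b) 38 ≤ 54 — fails.
  Not every element is met, so the beneficiary fails to carry Stage 1.
The analysis ends at Stage 1; the trustee prevails.

trustee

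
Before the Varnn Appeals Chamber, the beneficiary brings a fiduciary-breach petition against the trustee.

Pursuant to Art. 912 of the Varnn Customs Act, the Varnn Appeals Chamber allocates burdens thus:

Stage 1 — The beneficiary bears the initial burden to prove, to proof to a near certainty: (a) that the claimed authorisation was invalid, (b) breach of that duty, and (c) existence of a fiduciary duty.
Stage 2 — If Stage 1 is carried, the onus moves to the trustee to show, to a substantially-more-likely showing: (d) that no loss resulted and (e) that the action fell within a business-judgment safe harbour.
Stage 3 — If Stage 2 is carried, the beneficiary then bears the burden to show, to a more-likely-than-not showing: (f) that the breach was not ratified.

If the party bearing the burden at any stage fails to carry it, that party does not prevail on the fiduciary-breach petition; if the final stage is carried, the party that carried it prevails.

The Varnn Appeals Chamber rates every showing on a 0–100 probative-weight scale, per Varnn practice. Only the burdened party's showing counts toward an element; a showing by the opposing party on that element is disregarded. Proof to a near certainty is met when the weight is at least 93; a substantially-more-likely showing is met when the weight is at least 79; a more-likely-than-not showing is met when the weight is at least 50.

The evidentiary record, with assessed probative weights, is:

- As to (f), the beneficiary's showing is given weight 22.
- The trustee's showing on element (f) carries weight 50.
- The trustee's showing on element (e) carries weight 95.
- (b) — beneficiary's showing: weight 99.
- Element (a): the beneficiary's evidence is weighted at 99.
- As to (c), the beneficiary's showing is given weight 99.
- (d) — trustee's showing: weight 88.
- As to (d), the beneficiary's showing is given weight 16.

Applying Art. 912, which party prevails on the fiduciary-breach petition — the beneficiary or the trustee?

trustee

Stage 1 — burden on beneficiary; standard: proof to a near certainty (weight is at least 93).
    (a): 99 ≥ 93 [met]
    (b): 99 ≥ 93 [met]
    (c): 99 ≥ 93 [met]
  All elements met. The burden passes to the trustee.
Stage 2 — burden on trustee; standard: a substantially-more-likely showing (weight is at least 79).
    (d): 88 (beneficiary's 16 disregarded) ≥ 79 [met]
    (e): 95 ≥ 79 [met]
  The trustee carries Stage 2; the beneficiary now bears the burden.
Stage 3 — burden on beneficiary; standard: a more-likely-than-not showing (weight is at least 50).
    (f): 22 (trustee's 50 disregarded) < 50 [not met]
  The beneficiary does not carry Stage 3.
The trustee prevails.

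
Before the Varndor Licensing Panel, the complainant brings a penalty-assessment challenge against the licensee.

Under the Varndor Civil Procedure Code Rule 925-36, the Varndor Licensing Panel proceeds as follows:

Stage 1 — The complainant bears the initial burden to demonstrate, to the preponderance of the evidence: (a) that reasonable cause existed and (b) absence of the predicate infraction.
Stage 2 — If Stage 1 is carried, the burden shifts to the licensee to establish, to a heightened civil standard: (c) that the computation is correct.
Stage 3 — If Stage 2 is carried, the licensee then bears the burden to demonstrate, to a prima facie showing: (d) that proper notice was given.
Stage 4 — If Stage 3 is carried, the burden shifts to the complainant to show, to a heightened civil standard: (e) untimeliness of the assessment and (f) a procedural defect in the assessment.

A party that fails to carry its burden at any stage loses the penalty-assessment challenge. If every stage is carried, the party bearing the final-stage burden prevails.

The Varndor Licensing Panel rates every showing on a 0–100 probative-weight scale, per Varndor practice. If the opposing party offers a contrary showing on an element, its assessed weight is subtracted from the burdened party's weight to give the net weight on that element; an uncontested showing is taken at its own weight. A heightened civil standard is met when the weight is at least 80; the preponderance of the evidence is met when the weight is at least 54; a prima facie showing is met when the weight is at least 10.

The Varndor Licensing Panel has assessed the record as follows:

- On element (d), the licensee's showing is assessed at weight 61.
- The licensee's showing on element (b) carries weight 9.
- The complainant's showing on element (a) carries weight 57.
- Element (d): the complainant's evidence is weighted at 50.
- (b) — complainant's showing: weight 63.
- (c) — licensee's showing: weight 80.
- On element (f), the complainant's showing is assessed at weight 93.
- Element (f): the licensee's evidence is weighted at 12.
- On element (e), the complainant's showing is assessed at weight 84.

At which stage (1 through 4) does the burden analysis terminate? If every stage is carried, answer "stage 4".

stage 4

Stage 1 — burden on complainant; standard: the preponderance of the evidence (weight is at least 54).
    (a): 57 ≥ 54 [met]
    (b): 63 − 9 = 54 ≥ 54 [met]
  Stage 1 is satisfied; the onus moves to the licensee.
Stage 2 — burden on licensee; standard: a heightened civil standard (weight is at least 80).
    (c): 80 ≥ 80 [met]
  Stage 2 is satisfied; the licensee continues to bear the burden.
Stage 3 — burden on licensee; standard: a prima facie showing (weight is at least 10).
    (d): 61 − 50 = 11 ≥ 10 [met]
  The licensee carries Stage 3; the complainant now bears the burden.
Stage 4 — burden on complainant; standard: a heightened civil standard (weight is at least 80).
    (e): 84 ≥ 80 [met]
    (f): 93 − 12 = 81 ≥ 80 [met]
  The complainant carries the last stage.
Every stage carried; the complainant prevails.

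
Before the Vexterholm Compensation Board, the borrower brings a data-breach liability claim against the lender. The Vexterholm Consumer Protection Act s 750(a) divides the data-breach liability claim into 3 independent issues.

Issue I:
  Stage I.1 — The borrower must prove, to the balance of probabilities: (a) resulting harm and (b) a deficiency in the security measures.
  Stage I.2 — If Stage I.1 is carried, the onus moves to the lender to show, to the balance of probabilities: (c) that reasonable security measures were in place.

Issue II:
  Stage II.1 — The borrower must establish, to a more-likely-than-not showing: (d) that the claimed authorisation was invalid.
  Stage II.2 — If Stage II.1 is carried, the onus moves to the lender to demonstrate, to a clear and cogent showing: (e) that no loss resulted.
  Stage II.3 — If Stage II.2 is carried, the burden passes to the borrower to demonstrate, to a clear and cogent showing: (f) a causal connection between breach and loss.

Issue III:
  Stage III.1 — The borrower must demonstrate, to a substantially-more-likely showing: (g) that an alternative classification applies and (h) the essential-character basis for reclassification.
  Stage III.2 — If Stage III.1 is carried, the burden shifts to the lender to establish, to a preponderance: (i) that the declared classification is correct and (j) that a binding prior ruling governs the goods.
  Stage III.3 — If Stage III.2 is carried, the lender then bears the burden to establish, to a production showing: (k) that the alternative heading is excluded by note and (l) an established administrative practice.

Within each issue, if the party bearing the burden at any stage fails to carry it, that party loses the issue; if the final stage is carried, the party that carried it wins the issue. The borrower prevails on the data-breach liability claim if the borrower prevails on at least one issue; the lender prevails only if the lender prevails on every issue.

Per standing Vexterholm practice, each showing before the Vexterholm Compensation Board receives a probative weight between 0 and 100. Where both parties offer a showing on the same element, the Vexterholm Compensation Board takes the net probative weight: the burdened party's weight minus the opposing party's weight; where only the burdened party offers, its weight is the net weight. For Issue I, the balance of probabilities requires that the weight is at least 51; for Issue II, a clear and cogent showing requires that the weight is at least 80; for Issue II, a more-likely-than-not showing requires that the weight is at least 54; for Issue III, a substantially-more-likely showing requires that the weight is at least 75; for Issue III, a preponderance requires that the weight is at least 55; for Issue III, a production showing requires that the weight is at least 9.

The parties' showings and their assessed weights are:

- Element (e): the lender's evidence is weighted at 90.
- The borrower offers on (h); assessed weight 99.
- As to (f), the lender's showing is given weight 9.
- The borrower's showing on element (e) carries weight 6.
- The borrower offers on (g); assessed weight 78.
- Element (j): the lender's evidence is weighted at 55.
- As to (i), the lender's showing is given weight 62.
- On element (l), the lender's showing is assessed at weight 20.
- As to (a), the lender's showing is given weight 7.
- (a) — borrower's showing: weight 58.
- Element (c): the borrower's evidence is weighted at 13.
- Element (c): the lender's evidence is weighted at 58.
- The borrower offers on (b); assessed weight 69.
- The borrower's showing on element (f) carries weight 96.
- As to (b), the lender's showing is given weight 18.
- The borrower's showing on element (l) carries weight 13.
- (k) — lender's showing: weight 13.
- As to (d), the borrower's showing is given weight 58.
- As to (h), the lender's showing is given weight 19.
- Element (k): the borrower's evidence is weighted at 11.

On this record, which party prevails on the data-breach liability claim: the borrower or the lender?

borrower

— Issue I —
Stage I.1 — burden on borrower; standard: the balance of probabilities (weight is at least 51).
    (a): 58 − 7 = 51 ≥ 51 [met]
    (b): 69 − 18 = 51 ≥ 51 [met]
  Stage I.1 carried; the burden shifts to the lender.
Stage I.2 — burden on lender; standard: the balance of probabilities (weight is at least 51).
    (c): 58 − 13 = 45 < 51 [not met]
  The lender does not carry Stage I.2.
The borrower prevails on this issue.
— Issue II —
Stage II.1 (borrower, a more-likely-than-not showing, weight is at least 54): (d) 58 ≥ 54 — meets.
  Stage II.1 carried; the burden shifts to the lender.
Stage II.2 (lender, a clear and cogent showing, weight is at least 80): (e) net 90−6=84 ≥ 80 — meets.
  All elements met. The burden passes to the borrower.
Stage II.3 (borrower, a clear and cogent showing, weight is at least 80): (f) net 96−9=87 ≥ 80 — meets.
  The borrower carries the last stage.
Every stage carried; the borrower prevails on this issue.
— Issue III —
Stage III.1 (borrower, a substantially-more-likely showing, weight is at least 75): (g) 78 ≥ 75 — meets; (h) net 99−19=80 ≥ 75 — meets.
  The borrower carries Stage III.1; the lender now bears the burden.
Stage III.2 (lender, a preponderance, weight is at least 55): (i) 62 ≥ 55 — meets; (j) 55 ≥ 55 — meets.
  Stage III.2 carried; the burden remains with the lender.
Stage III.3 (lender, a production showing, weight is at least 9): (k) net 13−11=2 < 9 — fails; (l) net 20−13=7 < 9 — fails.
  Not every element is met, so the lender fails to carry Stage III.3.
The analysis ends at Stage III.3; the borrower prevails on this issue.
Per-issue: Issue I → borrower; Issue II → borrower; Issue III → borrower. The borrower must prevail on at least one issue; overall, the borrower prevails.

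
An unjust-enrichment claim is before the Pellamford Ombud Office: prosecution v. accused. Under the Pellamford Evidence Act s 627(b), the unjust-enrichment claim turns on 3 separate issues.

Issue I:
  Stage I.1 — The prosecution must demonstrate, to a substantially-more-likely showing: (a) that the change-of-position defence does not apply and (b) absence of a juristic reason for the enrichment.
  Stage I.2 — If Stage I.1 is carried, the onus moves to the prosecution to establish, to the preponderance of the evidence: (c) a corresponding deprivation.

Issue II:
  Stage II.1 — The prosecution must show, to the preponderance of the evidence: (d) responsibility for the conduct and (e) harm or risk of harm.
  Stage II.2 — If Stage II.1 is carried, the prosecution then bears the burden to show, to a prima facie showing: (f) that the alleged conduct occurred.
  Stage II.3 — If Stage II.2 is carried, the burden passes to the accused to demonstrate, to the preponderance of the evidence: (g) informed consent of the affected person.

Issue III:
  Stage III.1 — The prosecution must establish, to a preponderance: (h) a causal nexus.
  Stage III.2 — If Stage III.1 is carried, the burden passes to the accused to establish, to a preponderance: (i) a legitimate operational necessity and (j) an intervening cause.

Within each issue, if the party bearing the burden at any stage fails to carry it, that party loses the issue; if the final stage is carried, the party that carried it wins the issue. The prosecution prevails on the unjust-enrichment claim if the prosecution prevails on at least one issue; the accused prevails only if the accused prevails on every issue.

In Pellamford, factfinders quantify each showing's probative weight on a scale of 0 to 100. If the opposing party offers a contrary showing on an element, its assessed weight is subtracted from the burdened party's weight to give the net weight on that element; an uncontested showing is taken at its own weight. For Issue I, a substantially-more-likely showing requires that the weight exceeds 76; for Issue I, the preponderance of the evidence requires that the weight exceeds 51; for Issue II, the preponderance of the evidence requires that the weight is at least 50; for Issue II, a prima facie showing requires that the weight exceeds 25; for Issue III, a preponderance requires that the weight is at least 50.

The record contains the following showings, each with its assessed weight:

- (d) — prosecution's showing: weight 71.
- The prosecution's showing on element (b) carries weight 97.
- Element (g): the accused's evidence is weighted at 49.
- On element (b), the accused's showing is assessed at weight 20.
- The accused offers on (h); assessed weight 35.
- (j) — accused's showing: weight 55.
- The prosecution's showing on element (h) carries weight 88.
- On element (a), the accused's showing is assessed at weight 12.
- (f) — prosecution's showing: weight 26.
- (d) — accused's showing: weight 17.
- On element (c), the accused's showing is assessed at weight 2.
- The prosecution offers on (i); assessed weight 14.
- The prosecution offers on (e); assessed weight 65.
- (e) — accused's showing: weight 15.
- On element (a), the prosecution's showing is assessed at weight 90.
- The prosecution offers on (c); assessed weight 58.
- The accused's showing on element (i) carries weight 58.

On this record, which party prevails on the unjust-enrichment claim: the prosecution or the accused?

prosecution

— Issue I —
At Stage I.1 the prosecution must meet a substantially-more-likely showing (weight exceeds 76): on (a) the weight is 90 less the opposing 12 gives net 78, which does exceed 76, so (a) meets the standard; on (b) the weight is 97 less the opposing 20 gives net 77, > 76, so (b) meets the standard.
  Stage I.1 carried; the burden remains with the prosecution.
At Stage I.2 the prosecution must meet the preponderance of the evidence (weight exceeds 51): on (c) the weight is 58 less the opposing 2 gives net 56, which does exceed 51, so (c) meets the standard.
  All elements met at the final stage.
With every stage satisfied, the prosecution prevails on this issue.
— Issue II —
Stage II.1 (prosecution, the preponderance of the evidence, weight is at least 50): (d) net 71−17=54 ≥ 50 — meets; (e) net 65−15=50 ≥ 50 — meets.
  Stage II.1 is satisfied; the prosecution continues to bear the burden.
Stage II.2 (prosecution, a prima facie showing, weight exceeds 25): (f) 26 > 25 — meets.
  Stage II.2 carried; the burden shifts to the accused.
Stage II.3 (accused, the preponderance of the evidence, weight is at least 50): (g) 49 < 50 — fails.
  Stage II.3 not carried; the accused fails its burden.
The prosecution prevails on this issue.
— Issue III —
At Stage III.1 the prosecution must meet a preponderance (weight is at least 50): on (h) the weight is 88 less the opposing 35 gives net 53, which does reach 50, so (h) meets the standard.
  The prosecution carries Stage III.1; the accused now bears the burden.
At Stage III.2 the accused must meet a preponderance (weight is at least 50): on (i) the weight is 58 less the opposing 14 gives net 44, which does not reach 50, so (i) does not meet the standard; on (j) the weight is 55, ≥ 50, so (j) meets the standard.
  Not every element is met, so the accused fails to carry Stage III.2.
The prosecution prevails on this issue.
Per-issue: Issue I → prosecution; Issue II → prosecution; Issue III → prosecution. The prosecution must prevail on at least one issue; overall, the prosecution prevails.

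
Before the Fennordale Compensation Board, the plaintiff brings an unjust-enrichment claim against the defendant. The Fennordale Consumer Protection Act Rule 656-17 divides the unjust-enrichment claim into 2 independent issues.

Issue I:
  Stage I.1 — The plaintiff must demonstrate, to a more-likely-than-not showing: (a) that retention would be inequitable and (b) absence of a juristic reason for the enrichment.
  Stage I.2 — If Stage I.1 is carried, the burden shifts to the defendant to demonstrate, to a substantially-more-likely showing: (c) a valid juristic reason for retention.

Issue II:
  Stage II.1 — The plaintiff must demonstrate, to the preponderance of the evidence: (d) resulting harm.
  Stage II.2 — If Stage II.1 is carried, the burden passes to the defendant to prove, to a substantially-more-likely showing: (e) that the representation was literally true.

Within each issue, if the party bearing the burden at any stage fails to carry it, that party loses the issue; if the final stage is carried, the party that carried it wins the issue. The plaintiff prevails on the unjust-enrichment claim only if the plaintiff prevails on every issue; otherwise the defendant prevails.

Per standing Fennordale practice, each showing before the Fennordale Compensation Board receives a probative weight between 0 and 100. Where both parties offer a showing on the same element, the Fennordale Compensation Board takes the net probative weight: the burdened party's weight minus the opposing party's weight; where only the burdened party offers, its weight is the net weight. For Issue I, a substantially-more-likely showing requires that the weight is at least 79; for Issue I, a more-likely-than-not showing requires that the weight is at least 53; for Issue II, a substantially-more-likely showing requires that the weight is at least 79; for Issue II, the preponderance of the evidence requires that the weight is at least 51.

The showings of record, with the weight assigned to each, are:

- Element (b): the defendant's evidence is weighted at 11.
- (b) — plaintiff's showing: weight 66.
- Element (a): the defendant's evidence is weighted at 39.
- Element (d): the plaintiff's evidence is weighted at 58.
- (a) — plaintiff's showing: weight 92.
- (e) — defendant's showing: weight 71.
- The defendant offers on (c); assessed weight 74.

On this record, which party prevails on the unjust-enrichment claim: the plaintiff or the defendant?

— Issue I —
Stage I.1 (plaintiff, a more-likely-than-not showing, weight is at least 53): (a) net 92−39=53 ≥ 53 — meets; (b) net 66−11=55 ≥ 53 — meets.
  Stage I.1 carried; the burden shifts to the defendant.
Stage I.2 (defendant, a substantially-more-likely showing, weight is at least 79): (c) 74 < 79 — fails.
  Not every element is met, so the defendant fails to carry Stage I.2.
The analysis ends at Stage I.2; the plaintiff prevails on this issue.
— Issue II —
At Stage II.1 the plaintiff must meet the preponderance of the evidence (weight is at least 51): on (d) the weight is 58, ≥ 51, so (d) meets the standard.
  Stage II.1 is satisfied; the onus moves to the defendant.
At Stage II.2 the defendant must meet a substantially-more-likely showing (weight is at least 79): on (e) the weight is 71, < 79, so (e) does not meet the standard.
  Stage II.2 not carried; the defendant fails its burden.
The analysis ends at Stage II.2; the plaintiff prevails on this issue.
Per-issue: Issue I → plaintiff; Issue II → plaintiff. The plaintiff must prevail on every issue; overall, the plaintiff prevails.

plaintiff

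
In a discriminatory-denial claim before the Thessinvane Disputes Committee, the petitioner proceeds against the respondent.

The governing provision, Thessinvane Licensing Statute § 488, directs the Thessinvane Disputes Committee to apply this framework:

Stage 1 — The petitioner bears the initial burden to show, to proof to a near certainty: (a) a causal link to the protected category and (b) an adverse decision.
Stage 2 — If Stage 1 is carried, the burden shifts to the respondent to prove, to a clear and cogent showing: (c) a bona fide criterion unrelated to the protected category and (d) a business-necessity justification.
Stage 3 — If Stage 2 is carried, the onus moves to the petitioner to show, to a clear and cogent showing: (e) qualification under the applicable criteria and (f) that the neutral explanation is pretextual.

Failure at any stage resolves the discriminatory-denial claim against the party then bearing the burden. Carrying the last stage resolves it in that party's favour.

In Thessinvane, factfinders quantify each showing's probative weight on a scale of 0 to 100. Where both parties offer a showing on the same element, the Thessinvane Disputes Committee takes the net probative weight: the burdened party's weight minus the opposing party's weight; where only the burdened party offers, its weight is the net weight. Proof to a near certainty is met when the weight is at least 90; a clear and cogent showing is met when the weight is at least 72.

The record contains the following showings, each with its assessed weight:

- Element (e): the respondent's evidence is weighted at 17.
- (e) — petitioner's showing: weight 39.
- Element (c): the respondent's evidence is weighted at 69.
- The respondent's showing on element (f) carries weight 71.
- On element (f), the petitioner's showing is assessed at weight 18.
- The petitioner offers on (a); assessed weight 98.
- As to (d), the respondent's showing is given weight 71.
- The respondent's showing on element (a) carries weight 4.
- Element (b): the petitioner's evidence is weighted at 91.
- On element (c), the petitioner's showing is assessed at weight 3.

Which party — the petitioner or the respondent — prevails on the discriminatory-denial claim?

Stage 1 (petitioner, proof to a near certainty, weight is at least 90): (a) net 98−4=94 ≥ 90 — meets; (b) 91 ≥ 90 — meets.
  The petitioner carries Stage 1; the respondent now bears the burden.
Stage 2 (respondent, a clear and cogent showing, weight is at least 72): (c) net 69−3=66 < 72 — fails; (d) 71 < 72 — fails.
  The respondent does not carry Stage 2.
So the petitioner prevails.

petitioner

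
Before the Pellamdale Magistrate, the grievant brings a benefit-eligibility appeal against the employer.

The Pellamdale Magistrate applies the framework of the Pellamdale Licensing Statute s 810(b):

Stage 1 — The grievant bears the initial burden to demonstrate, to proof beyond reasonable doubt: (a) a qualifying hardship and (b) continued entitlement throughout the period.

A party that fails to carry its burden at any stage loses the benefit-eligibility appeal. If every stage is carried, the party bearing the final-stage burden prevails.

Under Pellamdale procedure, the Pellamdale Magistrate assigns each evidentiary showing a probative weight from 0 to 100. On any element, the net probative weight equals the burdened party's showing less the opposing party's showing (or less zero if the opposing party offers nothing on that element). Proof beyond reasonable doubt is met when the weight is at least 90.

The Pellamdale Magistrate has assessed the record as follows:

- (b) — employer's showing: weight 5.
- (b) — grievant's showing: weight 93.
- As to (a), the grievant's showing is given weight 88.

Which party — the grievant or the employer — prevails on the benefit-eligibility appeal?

employer

At Stage 1 the grievant must meet proof beyond reasonable doubt (weight is at least 90): on (a) the weight is 88, < 90, so (a) does not meet the standard; on (b) the weight is 93 less the opposing 5 gives net 88, < 90, so (b) does not meet the standard.
  Not every element is met, so the grievant fails to carry Stage 1.
The analysis ends at Stage 1; the employer prevails.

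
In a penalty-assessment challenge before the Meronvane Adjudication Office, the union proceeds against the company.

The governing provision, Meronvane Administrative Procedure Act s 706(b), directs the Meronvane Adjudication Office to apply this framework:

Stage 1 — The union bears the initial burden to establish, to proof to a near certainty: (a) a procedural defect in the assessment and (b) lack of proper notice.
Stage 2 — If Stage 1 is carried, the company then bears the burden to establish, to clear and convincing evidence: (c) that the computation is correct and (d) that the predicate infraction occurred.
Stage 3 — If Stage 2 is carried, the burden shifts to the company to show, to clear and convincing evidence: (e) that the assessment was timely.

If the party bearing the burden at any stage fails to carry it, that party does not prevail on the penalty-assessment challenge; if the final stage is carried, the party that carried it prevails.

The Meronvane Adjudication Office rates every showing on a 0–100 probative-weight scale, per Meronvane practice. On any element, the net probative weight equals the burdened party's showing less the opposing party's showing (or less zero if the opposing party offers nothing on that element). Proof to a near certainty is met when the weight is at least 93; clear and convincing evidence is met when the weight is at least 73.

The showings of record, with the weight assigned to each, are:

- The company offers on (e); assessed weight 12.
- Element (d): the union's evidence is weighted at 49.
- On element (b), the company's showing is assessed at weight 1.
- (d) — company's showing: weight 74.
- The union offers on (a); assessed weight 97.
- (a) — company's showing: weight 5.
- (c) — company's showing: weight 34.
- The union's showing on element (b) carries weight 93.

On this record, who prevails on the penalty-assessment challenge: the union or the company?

At Stage 1 the union must meet proof to a near certainty (weight is at least 93): on (a) the weight is 97 less the opposing 5 gives net 92, which does not reach 93, so (a) does not meet the standard; on (b) the weight is 93 less the opposing 1 gives net 92, < 93, so (b) does not meet the standard.
  The union does not carry Stage 1.
So the company prevails.

company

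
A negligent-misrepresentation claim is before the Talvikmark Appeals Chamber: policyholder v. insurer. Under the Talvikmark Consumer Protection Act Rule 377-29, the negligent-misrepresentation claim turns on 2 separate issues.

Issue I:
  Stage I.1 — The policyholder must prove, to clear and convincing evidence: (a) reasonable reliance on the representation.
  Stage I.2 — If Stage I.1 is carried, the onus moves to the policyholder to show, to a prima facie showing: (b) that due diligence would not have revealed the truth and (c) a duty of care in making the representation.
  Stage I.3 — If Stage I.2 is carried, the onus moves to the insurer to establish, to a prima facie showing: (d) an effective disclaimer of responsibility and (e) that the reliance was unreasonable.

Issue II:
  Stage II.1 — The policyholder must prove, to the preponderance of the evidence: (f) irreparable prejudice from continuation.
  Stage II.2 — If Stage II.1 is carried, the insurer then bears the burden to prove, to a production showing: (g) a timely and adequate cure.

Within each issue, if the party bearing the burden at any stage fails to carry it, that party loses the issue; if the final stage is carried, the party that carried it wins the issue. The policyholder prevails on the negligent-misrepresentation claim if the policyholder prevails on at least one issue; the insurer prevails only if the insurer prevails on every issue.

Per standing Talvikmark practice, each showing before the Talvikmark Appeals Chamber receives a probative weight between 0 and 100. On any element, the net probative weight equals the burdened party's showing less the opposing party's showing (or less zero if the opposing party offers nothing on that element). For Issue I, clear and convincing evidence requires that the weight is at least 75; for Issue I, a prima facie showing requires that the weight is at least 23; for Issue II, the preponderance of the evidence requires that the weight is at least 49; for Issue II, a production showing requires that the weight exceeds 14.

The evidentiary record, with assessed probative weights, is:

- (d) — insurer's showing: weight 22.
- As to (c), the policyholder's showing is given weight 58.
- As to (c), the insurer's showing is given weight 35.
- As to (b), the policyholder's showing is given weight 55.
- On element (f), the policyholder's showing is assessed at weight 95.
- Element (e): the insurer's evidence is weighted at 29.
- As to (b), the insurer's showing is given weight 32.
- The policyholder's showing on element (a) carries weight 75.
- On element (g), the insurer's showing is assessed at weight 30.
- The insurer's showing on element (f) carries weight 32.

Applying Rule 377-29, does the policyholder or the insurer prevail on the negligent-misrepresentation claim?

policyholder

— Issue I —
At Stage I.1 the policyholder must meet clear and convincing evidence (weight is at least 75): on (a) the weight is 75, ≥ 75, so (a) meets the standard.
  All elements met. The policyholder retains the burden for Stage I.2.
At Stage I.2 the policyholder must meet a prima facie showing (weight is at least 23): on (b) the weight is 55 less the opposing 32 gives net 23, ≥ 23, so (b) meets the standard; on (c) the weight is 58 less the opposing 35 gives net 23, ≥ 23, so (c) meets the standard.
  The policyholder carries Stage I.2; the insurer now bears the burden.
At Stage I.3 the insurer must meet a prima facie showing (weight is at least 23): on (d) the weight is 22, which does not reach 23, so (d) does not meet the standard; on (e) the weight is 29, which does reach 23, so (e) meets the standard.
  The insurer does not carry Stage I.3.
The policyholder prevails on this issue.
— Issue II —
At Stage II.1 the policyholder must meet the preponderance of the evidence (weight is at least 49): on (f) the weight is 95 less the opposing 32 gives net 63, ≥ 49, so (f) meets the standard.
  The policyholder carries Stage II.1; the insurer now bears the burden.
At Stage II.2 the insurer must meet a production showing (weight exceeds 14): on (g) the weight is 30, which does exceed 14, so (g) meets the standard.
  The insurer carries the last stage.
With every stage satisfied, the insurer prevails on this issue.
Per-issue: Issue I → policyholder; Issue II → insurer. The policyholder must prevail on at least one issue; overall, the policyholder prevails.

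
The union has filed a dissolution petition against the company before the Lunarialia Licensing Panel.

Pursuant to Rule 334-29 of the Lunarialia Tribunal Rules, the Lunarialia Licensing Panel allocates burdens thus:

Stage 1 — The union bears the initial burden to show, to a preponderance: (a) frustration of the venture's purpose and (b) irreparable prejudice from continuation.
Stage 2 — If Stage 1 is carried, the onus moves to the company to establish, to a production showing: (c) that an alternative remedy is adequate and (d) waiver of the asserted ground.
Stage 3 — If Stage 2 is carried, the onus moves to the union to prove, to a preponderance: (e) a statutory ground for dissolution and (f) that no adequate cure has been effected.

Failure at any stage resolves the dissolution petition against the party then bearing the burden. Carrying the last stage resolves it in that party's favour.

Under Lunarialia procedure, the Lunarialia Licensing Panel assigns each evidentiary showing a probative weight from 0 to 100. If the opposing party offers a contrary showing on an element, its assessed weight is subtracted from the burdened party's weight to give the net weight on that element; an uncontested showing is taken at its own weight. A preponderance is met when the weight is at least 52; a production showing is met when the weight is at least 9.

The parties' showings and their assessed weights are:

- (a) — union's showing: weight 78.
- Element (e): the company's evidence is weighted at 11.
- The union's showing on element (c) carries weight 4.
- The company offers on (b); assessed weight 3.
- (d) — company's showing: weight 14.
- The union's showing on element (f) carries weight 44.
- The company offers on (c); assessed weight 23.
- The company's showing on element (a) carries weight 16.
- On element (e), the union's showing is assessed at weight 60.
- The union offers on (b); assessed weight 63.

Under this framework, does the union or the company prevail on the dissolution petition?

company

Stage 1 (union, a preponderance, weight is at least 52): (a) net 78−16=62 ≥ 52 — meets; (b) net 63−3=60 ≥ 52 — meets.
  Stage 1 carried; the burden shifts to the company.
Stage 2 (company, a production showing, weight is at least 9): (c) net 23−4=19 ≥ 9 — meets; (d) 14 ≥ 9 — meets.
  The company carries Stage 2; the union now bears the burden.
Stage 3 (union, a preponderance, weight is at least 52): (e) net 60−11=49 < 52 — fails; (f) 44 < 52 — fails.
  Stage 3 not carried; the union fails its burden.
The company prevails.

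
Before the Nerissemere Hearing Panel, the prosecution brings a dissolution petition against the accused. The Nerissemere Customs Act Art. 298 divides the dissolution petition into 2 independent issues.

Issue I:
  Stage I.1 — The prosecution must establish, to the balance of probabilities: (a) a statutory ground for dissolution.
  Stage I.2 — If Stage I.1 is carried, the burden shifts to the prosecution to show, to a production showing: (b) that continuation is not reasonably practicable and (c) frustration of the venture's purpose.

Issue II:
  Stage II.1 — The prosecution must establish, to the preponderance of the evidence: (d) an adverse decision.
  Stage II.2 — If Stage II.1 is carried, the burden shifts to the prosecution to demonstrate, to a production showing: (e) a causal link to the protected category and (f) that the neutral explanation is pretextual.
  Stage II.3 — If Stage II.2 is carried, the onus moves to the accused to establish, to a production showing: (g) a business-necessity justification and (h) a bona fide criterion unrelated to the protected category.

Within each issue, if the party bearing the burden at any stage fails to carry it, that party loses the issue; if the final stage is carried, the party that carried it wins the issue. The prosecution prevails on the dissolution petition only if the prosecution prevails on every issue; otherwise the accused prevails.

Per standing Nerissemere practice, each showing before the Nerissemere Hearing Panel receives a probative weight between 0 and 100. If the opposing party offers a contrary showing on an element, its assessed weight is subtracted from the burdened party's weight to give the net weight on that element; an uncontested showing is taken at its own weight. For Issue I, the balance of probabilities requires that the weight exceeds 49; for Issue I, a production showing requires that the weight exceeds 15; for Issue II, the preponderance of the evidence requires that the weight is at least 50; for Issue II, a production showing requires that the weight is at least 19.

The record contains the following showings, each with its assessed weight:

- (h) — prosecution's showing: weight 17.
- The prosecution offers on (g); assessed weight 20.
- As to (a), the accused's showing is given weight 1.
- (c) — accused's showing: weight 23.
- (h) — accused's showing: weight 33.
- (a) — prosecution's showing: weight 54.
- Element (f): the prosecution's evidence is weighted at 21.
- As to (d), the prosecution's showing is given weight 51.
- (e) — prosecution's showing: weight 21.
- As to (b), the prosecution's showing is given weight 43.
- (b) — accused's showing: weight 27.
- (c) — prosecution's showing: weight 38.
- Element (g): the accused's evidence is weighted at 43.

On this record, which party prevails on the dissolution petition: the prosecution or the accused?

accused

— Issue I —
Stage I.1 (prosecution, the balance of probabilities, weight exceeds 49): (a) net 54−1=53 > 49 — meets.
  All elements met. The prosecution retains the burden for Stage I.2.
Stage I.2 (prosecution, a production showing, weight exceeds 15): (b) net 43−27=16 > 15 — meets; (c) net 38−23=15 ≤ 15 — fails.
  Stage I.2 not carried; the prosecution fails its burden.
The accused prevails on this issue.
— Issue II —
Stage II.1 (prosecution, the preponderance of the evidence, weight is at least 50): (d) 51 ≥ 50 — meets.
  All elements met. The prosecution retains the burden for Stage II.2.
Stage II.2 (prosecution, a production showing, weight is at least 19): (e) 21 ≥ 19 — meets; (f) 21 ≥ 19 — meets.
  Stage II.2 carried; the burden shifts to the accused.
Stage II.3 (accused, a production showing, weight is at least 19): (g) net 43−20=23 ≥ 19 — meets; (h) net 33−17=16 < 19 — fails.
  Stage II.3 not carried; the accused fails its burden.
So the prosecution prevails on this issue.
Per-issue: Issue I → accused; Issue II → prosecution. The prosecution must prevail on every issue; overall, the accused prevails.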